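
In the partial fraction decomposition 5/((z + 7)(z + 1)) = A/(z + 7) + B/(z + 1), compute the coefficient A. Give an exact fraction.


Step 1: Multiply both sides by (z + 7) and set z = -7
Step 2: A = 5 / (-7 + 1)
Step 3: A = 5 / (-6)
Step 4: A = -5/6

-5/6


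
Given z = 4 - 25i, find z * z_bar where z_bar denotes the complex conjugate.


Step 1: conj(z) = 4 + 25i
Step 2: z * conj(z) = 4^2 + (-25)^2
Step 3: = 16 + 625 = 641

641


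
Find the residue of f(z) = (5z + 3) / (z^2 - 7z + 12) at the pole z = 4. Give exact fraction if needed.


Step 1: Q(z) = z^2 - 7z + 12 = (z - 4)(z - 3)
Step 2: Q'(z) = 2z - 7
Step 3: Q'(4) = 1, P(4) = 23
Step 4: Res = P(4)/Q'(4) = 23/1 = 23

23


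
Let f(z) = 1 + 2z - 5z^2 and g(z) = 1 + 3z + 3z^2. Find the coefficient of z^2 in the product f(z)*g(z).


Step 1: z^2 term in f*g comes from: (1)*(3z^2) + (2z)*(3z) + (-5z^2)*(1)
Step 2: = 3 + 6 - 5
Step 3: = 4

4


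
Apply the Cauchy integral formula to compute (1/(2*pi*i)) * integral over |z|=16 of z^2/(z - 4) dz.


Step 1: f(z) = z^2, a = 4 is inside |z| = 16
Step 2: By Cauchy integral formula: (1/(2pi*i)) * integral = f(a)
Step 3: f(4) = 4^2 = 16

16


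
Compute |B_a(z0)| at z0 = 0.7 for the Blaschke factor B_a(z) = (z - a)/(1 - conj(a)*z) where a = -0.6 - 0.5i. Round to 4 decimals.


Step 1: Numerator z0 - a = 0.7 - (-0.6 - 0.5i) = 1.3 + 0.5i
Step 2: Denominator 1 - conj(a)*z0 = 1 - (-0.6 + 0.5i)*0.7 = 1.42 - 0.35i
Step 3: |z0 - a|^2 = 1.3^2 + 0.5^2 = 1.94; |1 - conj(a)*z0|^2 = 1.42^2 + (-0.35)^2 = 2.1389
Step 4: |B_a(0.7)| = sqrt(1.94 / 2.1389) = sqrt(0.907008)
Step 5: = 0.9524

0.9524


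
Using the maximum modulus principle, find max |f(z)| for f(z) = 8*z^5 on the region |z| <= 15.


Step 1: On |z| = 15, |f(z)| = 8 * |z|^5 = 8 * 15^5
Step 2: By maximum modulus principle, maximum is on boundary.
Step 3: Maximum = 8 * 759375 = 6075000

6075000


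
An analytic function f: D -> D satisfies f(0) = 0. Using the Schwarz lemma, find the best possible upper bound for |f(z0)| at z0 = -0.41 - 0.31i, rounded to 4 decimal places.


Step 1: Schwarz lemma: if f: D -> D is analytic with f(0) = 0, then |f(z)| <= |z| for all z in D, and this is sharp (f(z) = z).
Step 2: |z0|^2 = (-0.41)^2 + (-0.31)^2 = 0.2642
Step 3: |z0| = sqrt(0.2642) = 0.514004
Step 4: Best bound = |z0| = 0.514

0.514


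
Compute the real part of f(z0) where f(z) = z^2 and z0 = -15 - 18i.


Step 1: z0 = -15 - 18i
Step 2: z0^2 = (-15)^2 - (-18)^2 + 540i
Step 3: real part = 225 - 324 = -99

-99


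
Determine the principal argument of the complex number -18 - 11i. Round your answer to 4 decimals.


Step 1: z = -18 - 11i
Step 2: arg(z) = atan2(-11, -18)
Step 3: arg(z) = -2.593

-2.593


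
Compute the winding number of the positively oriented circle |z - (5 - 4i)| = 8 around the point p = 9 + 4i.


Step 1: Center c = (5, -4), radius = 8
Step 2: |p - c|^2 = 4^2 + 8^2 = 80
Step 3: r^2 = 64
Step 4: |p-c| > r so winding number = 0

0


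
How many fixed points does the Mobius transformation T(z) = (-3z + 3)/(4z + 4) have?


Step 1: Fixed points satisfy T(z) = z
Step 2: 4z^2 + 7z - 3 = 0
Step 3: Discriminant = 7^2 - 4*4*(-3) = 97
Step 4: Number of fixed points = 2

2


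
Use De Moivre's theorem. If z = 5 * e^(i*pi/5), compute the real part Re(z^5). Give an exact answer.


Step 1: By De Moivre's theorem, z^5 = 5^5 * e^(i*5*pi/5) = 3125 * (cos(pi) + i*sin(pi))
Step 2: |z|^5 = 5^5 = 3125
Step 3: The angle pi already lies in [0, 2*pi)
Step 4: cos(pi) = -1
Step 5: Re(z^5) = 3125 * (-1) = -3125

-3125


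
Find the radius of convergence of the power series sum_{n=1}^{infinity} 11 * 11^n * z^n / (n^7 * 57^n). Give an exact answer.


Step 1: General term a_n = 11 * 11^n / (n^7 * 57^n)
Step 2: By the root test, |a_n|^(1/n) = 11^(1/n) * 11 / (n^(7/n) * 57) -> 11/57 as n -> infinity (since 11^(1/n) -> 1 and n^(7/n) -> 1)
Step 3: R = 1/lim|a_n|^(1/n) = 57/11

57/11


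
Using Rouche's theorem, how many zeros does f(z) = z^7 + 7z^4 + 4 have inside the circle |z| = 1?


Step 1: On |z| = 1 the three terms have sizes |z^7| = 1^7 = 1, |7z^4| = 7*1^4 = 7, |4| = 4
Step 2: The dominant term is g(z) = 7z^4; let h(z) = z^7 + 4 so f = g + h
Step 3: On |z| = 1: |g| = 7 and |h| <= 1 + 4 = 5
Step 4: Since 7 > 5, |h| < |g| on |z| = 1, so by Rouche f has the same number of zeros as g inside |z| < 1
Step 5: g(z) = 7z^4 has 4 zeros (at the origin, multiplicity 4) inside |z| < 1. Answer = 4

4


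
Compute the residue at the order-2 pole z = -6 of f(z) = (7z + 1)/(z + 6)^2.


Step 1: Pole of order 2 at z = -6
Step 2: Res = lim d/dz [(z + 6)^2 * f(z)] as z -> -6
Step 3: (z + 6)^2 * f(z) = 7z + 1
Step 4: d/dz[7z + 1] = 7

7


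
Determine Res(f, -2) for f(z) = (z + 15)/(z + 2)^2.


Step 1: Pole of order 2 at z = -2
Step 2: Res = lim d/dz [(z + 2)^2 * f(z)] as z -> -2
Step 3: (z + 2)^2 * f(z) = z + 15
Step 4: d/dz[z + 15] = 1

1


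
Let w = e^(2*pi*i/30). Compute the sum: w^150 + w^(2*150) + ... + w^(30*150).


Step 1: The sum sum_{j=1}^{n} w^(k*j) equals n if n | k, else 0.
Step 2: Here n = 30, k = 150
Step 3: Does n divide k? 30 | 150 -> True
Step 4: Sum = 30

30


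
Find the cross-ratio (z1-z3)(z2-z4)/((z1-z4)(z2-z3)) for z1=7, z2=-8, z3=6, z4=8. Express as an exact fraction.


Step 1: (z1-z3)(z2-z4) = 1 * (-16) = -16
Step 2: (z1-z4)(z2-z3) = (-1) * (-14) = 14
Step 3: Cross-ratio = -16/14 = -8/7

-8/7


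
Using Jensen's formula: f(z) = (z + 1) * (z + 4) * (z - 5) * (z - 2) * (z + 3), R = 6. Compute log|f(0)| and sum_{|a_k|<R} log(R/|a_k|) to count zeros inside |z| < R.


Jensen's formula: (1/2pi)*integral log|f(Re^it)|dt = log|f(0)| + sum_{|a_k|<R} log(R/|a_k|)
Step 1: f(0) = 1 * 4 * (-5) * (-2) * 3 = 120
Step 2: log|f(0)| = log|-1| + log|-4| + log|5| + log|2| + log|-3| = 4.7875
Step 3: Zeros inside |z| < 6: -1, -4, 5, 2, -3
Step 4: Jensen sum = log(6/1) + log(6/4) + log(6/5) + log(6/2) + log(6/3) = 4.1713
Step 5: n(R) = number of terms in the Jensen sum = count of zeros inside |z| < 6 = 5

5


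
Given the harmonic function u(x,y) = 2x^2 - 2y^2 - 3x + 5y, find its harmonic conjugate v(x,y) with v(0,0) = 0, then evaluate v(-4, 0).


Step 1: v_x = -u_y = 4y - 5
Step 2: v_y = u_x = 4x - 3
Step 3: v = 4xy - 5x - 3y + C
Step 4: v(0,0) = 0 => C = 0
Step 5: v(-4, 0) = 20

20


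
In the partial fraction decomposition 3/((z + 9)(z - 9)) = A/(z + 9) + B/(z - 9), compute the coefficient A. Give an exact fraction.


Step 1: Multiply both sides by (z + 9) and set z = -9
Step 2: A = 3 / (-9 - 9)
Step 3: A = 3 / (-18)
Step 4: A = -1/6

-1/6


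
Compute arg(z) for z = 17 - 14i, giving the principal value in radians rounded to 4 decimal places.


Step 1: z = 17 - 14i
Step 2: arg(z) = atan2(-14, 17)
Step 3: arg(z) = -0.6889

-0.6889


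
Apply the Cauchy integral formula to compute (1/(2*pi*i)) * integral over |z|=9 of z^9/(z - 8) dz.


Step 1: f(z) = z^9, a = 8 is inside |z| = 9
Step 2: By Cauchy integral formula: (1/(2pi*i)) * integral = f(a)
Step 3: f(8) = 8^9 = 134217728

134217728


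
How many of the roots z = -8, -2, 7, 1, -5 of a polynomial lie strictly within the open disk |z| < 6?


Step 1: Check each root:
  z = -8: |-8| = 8 >= 6
  z = -2: |-2| = 2 < 6
  z = 7: |7| = 7 >= 6
  z = 1: |1| = 1 < 6
  z = -5: |-5| = 5 < 6
Step 2: Count = 3

3


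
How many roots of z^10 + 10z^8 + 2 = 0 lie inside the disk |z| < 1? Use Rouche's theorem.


Step 1: On |z| = 1 the three terms have sizes |z^10| = 1^10 = 1, |10z^8| = 10*1^8 = 10, |2| = 2
Step 2: The dominant term is g(z) = 10z^8; let h(z) = z^10 + 2 so f = g + h
Step 3: On |z| = 1: |g| = 10 and |h| <= 1 + 2 = 3
Step 4: Since 10 > 3, |h| < |g| on |z| = 1, so by Rouche f has the same number of zeros as g inside |z| < 1
Step 5: g(z) = 10z^8 has 8 zeros (at the origin, multiplicity 8) inside |z| < 1. Answer = 8

8


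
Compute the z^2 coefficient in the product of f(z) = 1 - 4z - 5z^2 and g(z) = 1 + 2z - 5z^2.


Step 1: z^2 term in f*g comes from: (1)*(-5z^2) + (-4z)*(2z) + (-5z^2)*(1)
Step 2: = -5 - 8 - 5
Step 3: = -18

-18


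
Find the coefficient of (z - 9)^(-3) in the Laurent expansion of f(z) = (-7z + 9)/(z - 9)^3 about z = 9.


Step 1: Write the numerator in powers of (z - 9): -7z + 9 = -7(z - 9) + (-7*9 + 9) = -7(z - 9) - 54
Step 2: Divide by (z - 9)^3: f(z) = -54(z - 9)^(-3) - 7(z - 9)^(-2)
Step 3: This finite sum is the Laurent series of f about z = 9.
Step 4: Coefficient of (z - 9)^(-3) = -7*9 + 9 = -54

-54


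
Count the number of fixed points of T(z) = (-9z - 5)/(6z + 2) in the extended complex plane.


Step 1: Fixed points satisfy T(z) = z
Step 2: 6z^2 + 11z + 5 = 0
Step 3: Discriminant = 11^2 - 4*6*5 = 1
Step 4: Number of fixed points = 2

2


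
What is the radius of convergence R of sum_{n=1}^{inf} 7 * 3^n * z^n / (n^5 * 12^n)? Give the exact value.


Step 1: General term a_n = 7 * 3^n / (n^5 * 12^n)
Step 2: By the root test, |a_n|^(1/n) = 7^(1/n) * 3 / (n^(5/n) * 12) -> 3/12 as n -> infinity (since 7^(1/n) -> 1 and n^(5/n) -> 1)
Step 3: R = 1/lim|a_n|^(1/n) = 12/3 = 4

4


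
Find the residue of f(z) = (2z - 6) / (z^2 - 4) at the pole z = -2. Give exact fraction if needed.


Step 1: Q(z) = z^2 - 4 = (z + 2)(z - 2)
Step 2: Q'(z) = 2z
Step 3: Q'(-2) = -4, P(-2) = -10
Step 4: Res = P(-2)/Q'(-2) = -10/(-4) = 5/2

5/2


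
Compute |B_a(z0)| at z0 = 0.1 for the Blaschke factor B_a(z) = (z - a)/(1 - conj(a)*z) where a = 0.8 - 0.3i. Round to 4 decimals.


Step 1: Numerator z0 - a = 0.1 - (0.8 - 0.3i) = -0.7 + 0.3i
Step 2: Denominator 1 - conj(a)*z0 = 1 - (0.8 + 0.3i)*0.1 = 0.92 - 0.03i
Step 3: |z0 - a|^2 = (-0.7)^2 + 0.3^2 = 0.58; |1 - conj(a)*z0|^2 = 0.92^2 + (-0.03)^2 = 0.8473
Step 4: |B_a(0.1)| = sqrt(0.58 / 0.8473) = sqrt(0.684527)
Step 5: = 0.8274

0.8274


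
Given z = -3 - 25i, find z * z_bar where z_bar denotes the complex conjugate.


Step 1: conj(z) = -3 + 25i
Step 2: z * conj(z) = (-3)^2 + (-25)^2
Step 3: = 9 + 625 = 634

634


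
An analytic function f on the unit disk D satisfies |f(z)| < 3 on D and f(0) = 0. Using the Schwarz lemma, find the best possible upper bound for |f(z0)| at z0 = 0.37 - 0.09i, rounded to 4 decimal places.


Step 1: g = f/3 maps D -> D with g(0) = 0, so by the Schwarz lemma |g(z)| <= |z|, i.e. |f(z)| <= 3|z|; this is sharp (f(z) = 3z).
Step 2: |z0|^2 = 0.37^2 + (-0.09)^2 = 0.145
Step 3: |z0| = sqrt(0.145) = 0.380789
Step 4: Best bound = 3 * |z0| = 3 * 0.380789 = 1.1424

1.1424


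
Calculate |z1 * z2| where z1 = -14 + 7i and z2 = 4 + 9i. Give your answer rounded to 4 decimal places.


Step 1: |z1| = sqrt((-14)^2 + 7^2) = sqrt(245)
Step 2: |z2| = sqrt(4^2 + 9^2) = sqrt(97)
Step 3: |z1*z2| = |z1|*|z2| = sqrt(245) * sqrt(97) = sqrt(245 * 97) = sqrt(23765)
Step 4: = 154.159

154.159


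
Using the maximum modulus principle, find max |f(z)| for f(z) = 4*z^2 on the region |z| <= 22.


Step 1: On |z| = 22, |f(z)| = 4 * |z|^2 = 4 * 22^2
Step 2: By maximum modulus principle, maximum is on boundary.
Step 3: Maximum = 4 * 484 = 1936

1936


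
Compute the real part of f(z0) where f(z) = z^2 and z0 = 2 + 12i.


Step 1: z0 = 2 + 12i
Step 2: z0^2 = 2^2 - 12^2 + 48i
Step 3: real part = 4 - 144 = -140

-140


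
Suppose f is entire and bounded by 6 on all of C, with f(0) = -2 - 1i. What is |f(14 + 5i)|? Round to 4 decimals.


Step 1: By Liouville's theorem, a bounded entire function is constant.
Step 2: f(z) = f(0) = -2 - 1i for all z.
Step 3: |f(w)| = |-2 - 1i| = sqrt(4 + 1)
Step 4: = 2.2361

2.2361


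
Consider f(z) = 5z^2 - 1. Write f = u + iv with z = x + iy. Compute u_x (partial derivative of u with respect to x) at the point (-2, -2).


Step 1: f(z) = 5(x+iy)^2 - 1
Step 2: u = 5(x^2 - y^2) - 1
Step 3: u_x = 10x + 0
Step 4: At (-2, -2): u_x = -20 + 0 = -20

-20


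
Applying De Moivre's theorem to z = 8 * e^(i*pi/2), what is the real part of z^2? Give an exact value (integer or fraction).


Step 1: By De Moivre's theorem, z^2 = 8^2 * e^(i*2*pi/2) = 64 * (cos(pi) + i*sin(pi))
Step 2: |z|^2 = 8^2 = 64
Step 3: The angle pi already lies in [0, 2*pi)
Step 4: cos(pi) = -1
Step 5: Re(z^2) = 64 * (-1) = -64

-64


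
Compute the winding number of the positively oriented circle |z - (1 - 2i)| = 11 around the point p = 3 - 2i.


Step 1: Center c = (1, -2), radius = 11
Step 2: |p - c|^2 = 2^2 + 0^2 = 4
Step 3: r^2 = 121
Step 4: |p-c| < r so winding number = 1

1


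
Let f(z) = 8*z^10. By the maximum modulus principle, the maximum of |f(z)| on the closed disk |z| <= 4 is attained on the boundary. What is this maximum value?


Step 1: On |z| = 4, |f(z)| = 8 * |z|^10 = 8 * 4^10
Step 2: By maximum modulus principle, maximum is on boundary.
Step 3: Maximum = 8 * 1048576 = 8388608

8388608


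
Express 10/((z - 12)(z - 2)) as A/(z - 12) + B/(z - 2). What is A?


Step 1: Multiply both sides by (z - 12) and set z = 12
Step 2: A = 10 / (12 - 2)
Step 3: A = 10 / 10
Step 4: A = 1

1


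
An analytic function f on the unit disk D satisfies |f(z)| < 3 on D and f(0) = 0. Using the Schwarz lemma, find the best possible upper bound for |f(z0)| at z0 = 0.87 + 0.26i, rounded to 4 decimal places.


Step 1: g = f/3 maps D -> D with g(0) = 0, so by the Schwarz lemma |g(z)| <= |z|, i.e. |f(z)| <= 3|z|; this is sharp (f(z) = 3z).
Step 2: |z0|^2 = 0.87^2 + 0.26^2 = 0.8245
Step 3: |z0| = sqrt(0.8245) = 0.90802
Step 4: Best bound = 3 * |z0| = 3 * 0.90802 = 2.7241

2.7241


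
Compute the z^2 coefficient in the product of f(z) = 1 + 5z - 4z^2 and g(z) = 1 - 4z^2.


Step 1: z^2 term in f*g comes from: (1)*(-4z^2) + (5z)*(0) + (-4z^2)*(1)
Step 2: = -4 + 0 - 4
Step 3: = -8

-8


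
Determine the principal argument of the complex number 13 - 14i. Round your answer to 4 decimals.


Step 1: z = 13 - 14i
Step 2: arg(z) = atan2(-14, 13)
Step 3: arg(z) = -0.8224

-0.8224


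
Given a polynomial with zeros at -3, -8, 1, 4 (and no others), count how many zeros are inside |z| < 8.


Step 1: Check each root:
  z = -3: |-3| = 3 < 8
  z = -8: |-8| = 8 >= 8
  z = 1: |1| = 1 < 8
  z = 4: |4| = 4 < 8
Step 2: Count = 3

3


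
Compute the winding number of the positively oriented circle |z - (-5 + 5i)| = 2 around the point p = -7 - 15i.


Step 1: Center c = (-5, 5), radius = 2
Step 2: |p - c|^2 = (-2)^2 + (-20)^2 = 404
Step 3: r^2 = 4
Step 4: |p-c| > r so winding number = 0

0


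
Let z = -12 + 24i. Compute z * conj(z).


Step 1: conj(z) = -12 - 24i
Step 2: z * conj(z) = (-12)^2 + 24^2
Step 3: = 144 + 576 = 720

720


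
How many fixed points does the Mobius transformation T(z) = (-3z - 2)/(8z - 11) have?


Step 1: Fixed points satisfy T(z) = z
Step 2: 8z^2 - 8z + 2 = 0
Step 3: Discriminant = (-8)^2 - 4*8*2 = 0
Step 4: Number of fixed points = 1

1


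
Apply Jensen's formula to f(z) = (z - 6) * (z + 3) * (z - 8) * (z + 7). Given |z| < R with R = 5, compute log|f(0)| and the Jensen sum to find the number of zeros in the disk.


Jensen's formula: (1/2pi)*integral log|f(Re^it)|dt = log|f(0)| + sum_{|a_k|<R} log(R/|a_k|)
Step 1: f(0) = (-6) * 3 * (-8) * 7 = 1008
Step 2: log|f(0)| = log|6| + log|-3| + log|8| + log|-7| = 6.9157
Step 3: Zeros inside |z| < 5: -3
Step 4: Jensen sum = log(5/3) = 0.5108
Step 5: n(R) = number of terms in the Jensen sum = count of zeros inside |z| < 5 = 1

1


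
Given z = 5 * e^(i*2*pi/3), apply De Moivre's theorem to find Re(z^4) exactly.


Step 1: By De Moivre's theorem, z^4 = 5^4 * e^(i*4*2*pi/3) = 625 * (cos(8*pi/3) + i*sin(8*pi/3))
Step 2: |z|^4 = 5^4 = 625
Step 3: Reduce the angle mod 2*pi: 8*pi/3 - 2*pi = 2*pi/3
Step 4: cos(2*pi/3) = -1/2
Step 5: Re(z^4) = 625 * (-1/2) = -625/2

-625/2


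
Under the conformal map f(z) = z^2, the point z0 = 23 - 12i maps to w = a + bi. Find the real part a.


Step 1: z0 = 23 - 12i
Step 2: z0^2 = 23^2 - (-12)^2 - 552i
Step 3: real part = 529 - 144 = 385

385


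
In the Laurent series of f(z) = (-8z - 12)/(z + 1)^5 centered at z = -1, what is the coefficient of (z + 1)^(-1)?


Step 1: Write the numerator in powers of (z + 1): -8z - 12 = -8(z + 1) + (-8*(-1) - 12) = -8(z + 1) - 4
Step 2: Divide by (z + 1)^5: f(z) = -4(z + 1)^(-5) - 8(z + 1)^(-4)
Step 3: This finite sum is the Laurent series of f about z = -1.
Step 4: Only the powers -5 and -4 appear, so the coefficient of (z + 1)^(-1) = 0

0


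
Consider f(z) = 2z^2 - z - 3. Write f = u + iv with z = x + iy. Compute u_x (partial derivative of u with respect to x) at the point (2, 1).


Step 1: f(z) = 2(x+iy)^2 - (x+iy) - 3
Step 2: u = 2(x^2 - y^2) - x - 3
Step 3: u_x = 4x - 1
Step 4: At (2, 1): u_x = 8 - 1 = 7

7


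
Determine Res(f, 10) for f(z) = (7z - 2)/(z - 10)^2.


Step 1: Pole of order 2 at z = 10
Step 2: Res = lim d/dz [(z - 10)^2 * f(z)] as z -> 10
Step 3: (z - 10)^2 * f(z) = 7z - 2
Step 4: d/dz[7z - 2] = 7

7


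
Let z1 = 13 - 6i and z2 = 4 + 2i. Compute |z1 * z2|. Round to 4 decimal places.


Step 1: |z1| = sqrt(13^2 + (-6)^2) = sqrt(205)
Step 2: |z2| = sqrt(4^2 + 2^2) = sqrt(20)
Step 3: |z1*z2| = |z1|*|z2| = sqrt(205) * sqrt(20) = sqrt(205 * 20) = sqrt(4100)
Step 4: = 64.0312

64.0312


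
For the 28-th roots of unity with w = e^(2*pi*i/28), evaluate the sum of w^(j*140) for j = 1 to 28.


Step 1: The sum sum_{j=1}^{n} w^(k*j) equals n if n | k, else 0.
Step 2: Here n = 28, k = 140
Step 3: Does n divide k? 28 | 140 -> True
Step 4: Sum = 28

28


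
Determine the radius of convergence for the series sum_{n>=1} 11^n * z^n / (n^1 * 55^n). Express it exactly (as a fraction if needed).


Step 1: General term a_n = 11^n / (n^1 * 55^n)
Step 2: By the root test, |a_n|^(1/n) = 11 / (n^(1/n) * 55) -> 11/55 as n -> infinity (since n^(1/n) -> 1)
Step 3: R = 1/lim|a_n|^(1/n) = 55/11 = 5

5


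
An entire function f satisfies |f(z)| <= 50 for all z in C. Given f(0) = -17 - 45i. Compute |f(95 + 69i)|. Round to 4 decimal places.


Step 1: By Liouville's theorem, a bounded entire function is constant.
Step 2: f(z) = f(0) = -17 - 45i for all z.
Step 3: |f(w)| = |-17 - 45i| = sqrt(289 + 2025)
Step 4: = 48.1041

48.1041


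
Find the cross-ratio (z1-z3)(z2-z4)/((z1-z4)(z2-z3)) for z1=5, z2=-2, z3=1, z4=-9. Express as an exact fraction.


Step 1: (z1-z3)(z2-z4) = 4 * 7 = 28
Step 2: (z1-z4)(z2-z3) = 14 * (-3) = -42
Step 3: Cross-ratio = -28/42 = -2/3

-2/3


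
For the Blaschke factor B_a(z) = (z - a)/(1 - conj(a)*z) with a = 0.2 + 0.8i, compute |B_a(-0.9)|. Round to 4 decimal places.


Step 1: Numerator z0 - a = -0.9 - (0.2 + 0.8i) = -1.1 - 0.8i
Step 2: Denominator 1 - conj(a)*z0 = 1 - (0.2 - 0.8i)*(-0.9) = 1.18 - 0.72i
Step 3: |z0 - a|^2 = (-1.1)^2 + (-0.8)^2 = 1.85; |1 - conj(a)*z0|^2 = 1.18^2 + (-0.72)^2 = 1.9108
Step 4: |B_a(-0.9)| = sqrt(1.85 / 1.9108) = sqrt(0.968181)
Step 5: = 0.984

0.984


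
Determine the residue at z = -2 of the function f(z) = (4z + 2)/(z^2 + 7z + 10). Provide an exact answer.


Step 1: Q(z) = z^2 + 7z + 10 = (z + 2)(z + 5)
Step 2: Q'(z) = 2z + 7
Step 3: Q'(-2) = 3, P(-2) = -6
Step 4: Res = P(-2)/Q'(-2) = -6/3 = -2

-2


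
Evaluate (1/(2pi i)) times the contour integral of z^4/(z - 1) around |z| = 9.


Step 1: f(z) = z^4, a = 1 is inside |z| = 9
Step 2: By Cauchy integral formula: (1/(2pi*i)) * integral = f(a)
Step 3: f(1) = 1^4 = 1

1


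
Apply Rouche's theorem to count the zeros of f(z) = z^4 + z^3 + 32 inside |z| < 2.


Step 1: On |z| = 2 the three terms have sizes |z^4| = 2^4 = 16, |z^3| = 2^3 = 8, |32| = 32
Step 2: The dominant term is g(z) = 32; let h(z) = z^4 + z^3 so f = g + h
Step 3: On |z| = 2: |g| = 32 and |h| <= 16 + 8 = 24
Step 4: Since 32 > 24, |h| < |g| on |z| = 2, so by Rouche f has the same number of zeros as g inside |z| < 2
Step 5: g(z) = 32 is a nonzero constant with no zeros inside |z| < 2. Answer = 0

0


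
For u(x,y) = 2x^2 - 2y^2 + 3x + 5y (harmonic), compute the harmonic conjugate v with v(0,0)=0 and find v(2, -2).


Step 1: v_x = -u_y = 4y - 5
Step 2: v_y = u_x = 4x + 3
Step 3: v = 4xy - 5x + 3y + C
Step 4: v(0,0) = 0 => C = 0
Step 5: v(2, -2) = -32

-32


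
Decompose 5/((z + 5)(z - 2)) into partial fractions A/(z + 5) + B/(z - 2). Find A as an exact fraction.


Step 1: Multiply both sides by (z + 5) and set z = -5
Step 2: A = 5 / (-5 - 2)
Step 3: A = 5 / (-7)
Step 4: A = -5/7

-5/7


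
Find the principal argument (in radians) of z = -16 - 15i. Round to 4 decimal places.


Step 1: z = -16 - 15i
Step 2: arg(z) = atan2(-15, -16)
Step 3: arg(z) = -2.3884

-2.3884


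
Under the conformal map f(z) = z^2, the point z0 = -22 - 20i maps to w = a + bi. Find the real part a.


Step 1: z0 = -22 - 20i
Step 2: z0^2 = (-22)^2 - (-20)^2 + 880i
Step 3: real part = 484 - 400 = 84

84


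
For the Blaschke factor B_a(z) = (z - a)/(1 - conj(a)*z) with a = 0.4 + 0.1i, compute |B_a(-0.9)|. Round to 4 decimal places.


Step 1: Numerator z0 - a = -0.9 - (0.4 + 0.1i) = -1.3 - 0.1i
Step 2: Denominator 1 - conj(a)*z0 = 1 - (0.4 - 0.1i)*(-0.9) = 1.36 - 0.09i
Step 3: |z0 - a|^2 = (-1.3)^2 + (-0.1)^2 = 1.7; |1 - conj(a)*z0|^2 = 1.36^2 + (-0.09)^2 = 1.8577
Step 4: |B_a(-0.9)| = sqrt(1.7 / 1.8577) = sqrt(0.91511)
Step 5: = 0.9566

0.9566


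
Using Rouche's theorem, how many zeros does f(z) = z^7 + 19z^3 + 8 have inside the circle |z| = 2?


Step 1: On |z| = 2 the three terms have sizes |z^7| = 2^7 = 128, |19z^3| = 19*2^3 = 152, |8| = 8
Step 2: The dominant term is g(z) = 19z^3; let h(z) = z^7 + 8 so f = g + h
Step 3: On |z| = 2: |g| = 152 and |h| <= 128 + 8 = 136
Step 4: Since 152 > 136, |h| < |g| on |z| = 2, so by Rouche f has the same number of zeros as g inside |z| < 2
Step 5: g(z) = 19z^3 has 3 zeros (at the origin, multiplicity 3) inside |z| < 2. Answer = 3

3


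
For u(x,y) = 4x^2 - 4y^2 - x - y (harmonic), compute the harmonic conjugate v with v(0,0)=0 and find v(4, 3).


Step 1: v_x = -u_y = 8y + 1
Step 2: v_y = u_x = 8x - 1
Step 3: v = 8xy + x - y + C
Step 4: v(0,0) = 0 => C = 0
Step 5: v(4, 3) = 97

97


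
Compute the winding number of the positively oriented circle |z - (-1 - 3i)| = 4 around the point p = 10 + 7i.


Step 1: Center c = (-1, -3), radius = 4
Step 2: |p - c|^2 = 11^2 + 10^2 = 221
Step 3: r^2 = 16
Step 4: |p-c| > r so winding number = 0

0


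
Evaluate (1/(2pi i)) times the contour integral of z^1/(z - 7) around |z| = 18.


Step 1: f(z) = z^1, a = 7 is inside |z| = 18
Step 2: By Cauchy integral formula: (1/(2pi*i)) * integral = f(a)
Step 3: f(7) = 7^1 = 7

7


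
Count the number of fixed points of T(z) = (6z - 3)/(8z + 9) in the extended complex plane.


Step 1: Fixed points satisfy T(z) = z
Step 2: 8z^2 + 3z + 3 = 0
Step 3: Discriminant = 3^2 - 4*8*3 = -87
Step 4: Number of fixed points = 2

2


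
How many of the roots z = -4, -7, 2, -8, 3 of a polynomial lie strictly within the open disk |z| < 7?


Step 1: Check each root:
  z = -4: |-4| = 4 < 7
  z = -7: |-7| = 7 >= 7
  z = 2: |2| = 2 < 7
  z = -8: |-8| = 8 >= 7
  z = 3: |3| = 3 < 7
Step 2: Count = 3

3


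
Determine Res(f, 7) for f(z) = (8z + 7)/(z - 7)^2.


Step 1: Pole of order 2 at z = 7
Step 2: Res = lim d/dz [(z - 7)^2 * f(z)] as z -> 7
Step 3: (z - 7)^2 * f(z) = 8z + 7
Step 4: d/dz[8z + 7] = 8

8


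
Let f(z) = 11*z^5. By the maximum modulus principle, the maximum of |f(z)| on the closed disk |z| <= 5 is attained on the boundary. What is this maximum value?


Step 1: On |z| = 5, |f(z)| = 11 * |z|^5 = 11 * 5^5
Step 2: By maximum modulus principle, maximum is on boundary.
Step 3: Maximum = 11 * 3125 = 34375

34375


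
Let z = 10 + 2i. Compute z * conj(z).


Step 1: conj(z) = 10 - 2i
Step 2: z * conj(z) = 10^2 + 2^2
Step 3: = 100 + 4 = 104

104


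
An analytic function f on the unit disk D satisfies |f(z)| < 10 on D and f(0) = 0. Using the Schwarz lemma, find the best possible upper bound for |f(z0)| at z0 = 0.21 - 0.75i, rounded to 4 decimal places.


Step 1: g = f/10 maps D -> D with g(0) = 0, so by the Schwarz lemma |g(z)| <= |z|, i.e. |f(z)| <= 10|z|; this is sharp (f(z) = 10z).
Step 2: |z0|^2 = 0.21^2 + (-0.75)^2 = 0.6066
Step 3: |z0| = sqrt(0.6066) = 0.778845
Step 4: Best bound = 10 * |z0| = 10 * 0.778845 = 7.7885

7.7885


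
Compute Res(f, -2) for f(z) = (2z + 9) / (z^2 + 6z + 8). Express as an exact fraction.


Step 1: Q(z) = z^2 + 6z + 8 = (z + 2)(z + 4)
Step 2: Q'(z) = 2z + 6
Step 3: Q'(-2) = 2, P(-2) = 5
Step 4: Res = P(-2)/Q'(-2) = 5/2 = 5/2

5/2


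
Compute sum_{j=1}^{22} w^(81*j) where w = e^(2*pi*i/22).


Step 1: The sum sum_{j=1}^{n} w^(k*j) equals n if n | k, else 0.
Step 2: Here n = 22, k = 81
Step 3: Does n divide k? 22 | 81 -> False
Step 4: Sum = 0

0


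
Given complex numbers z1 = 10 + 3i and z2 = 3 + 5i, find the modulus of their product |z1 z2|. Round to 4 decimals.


Step 1: |z1| = sqrt(10^2 + 3^2) = sqrt(109)
Step 2: |z2| = sqrt(3^2 + 5^2) = sqrt(34)
Step 3: |z1*z2| = |z1|*|z2| = sqrt(109) * sqrt(34) = sqrt(109 * 34) = sqrt(3706)
Step 4: = 60.8769

60.8769


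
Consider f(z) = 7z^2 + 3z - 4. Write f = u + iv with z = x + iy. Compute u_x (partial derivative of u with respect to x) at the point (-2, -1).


Step 1: f(z) = 7(x+iy)^2 + 3(x+iy) - 4
Step 2: u = 7(x^2 - y^2) + 3x - 4
Step 3: u_x = 14x + 3
Step 4: At (-2, -1): u_x = -28 + 3 = -25

-25


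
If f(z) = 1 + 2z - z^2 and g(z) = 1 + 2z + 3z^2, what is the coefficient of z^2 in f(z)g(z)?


Step 1: z^2 term in f*g comes from: (1)*(3z^2) + (2z)*(2z) + (-z^2)*(1)
Step 2: = 3 + 4 - 1
Step 3: = 6

6


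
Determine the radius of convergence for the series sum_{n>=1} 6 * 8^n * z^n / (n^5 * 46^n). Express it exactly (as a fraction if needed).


Step 1: General term a_n = 6 * 8^n / (n^5 * 46^n)
Step 2: By the root test, |a_n|^(1/n) = 6^(1/n) * 8 / (n^(5/n) * 46) -> 8/46 as n -> infinity (since 6^(1/n) -> 1 and n^(5/n) -> 1)
Step 3: R = 1/lim|a_n|^(1/n) = 46/8 = 23/4

23/4


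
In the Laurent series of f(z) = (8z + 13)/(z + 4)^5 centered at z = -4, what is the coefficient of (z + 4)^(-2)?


Step 1: Write the numerator in powers of (z + 4): 8z + 13 = 8(z + 4) + (8*(-4) + 13) = 8(z + 4) - 19
Step 2: Divide by (z + 4)^5: f(z) = -19(z + 4)^(-5) + 8(z + 4)^(-4)
Step 3: This finite sum is the Laurent series of f about z = -4.
Step 4: Only the powers -5 and -4 appear, so the coefficient of (z + 4)^(-2) = 0

0


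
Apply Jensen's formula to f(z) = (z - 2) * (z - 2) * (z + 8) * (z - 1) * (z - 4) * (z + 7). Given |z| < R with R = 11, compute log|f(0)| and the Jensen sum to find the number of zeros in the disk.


Jensen's formula: (1/2pi)*integral log|f(Re^it)|dt = log|f(0)| + sum_{|a_k|<R} log(R/|a_k|)
Step 1: f(0) = (-2) * (-2) * 8 * (-1) * (-4) * 7 = 896
Step 2: log|f(0)| = log|2| + log|2| + log|-8| + log|1| + log|4| + log|-7| = 6.7979
Step 3: Zeros inside |z| < 11: 2, 2, -8, 1, 4, -7
Step 4: Jensen sum = log(11/2) + log(11/2) + log(11/8) + log(11/1) + log(11/4) + log(11/7) = 7.5894
Step 5: n(R) = number of terms in the Jensen sum = count of zeros inside |z| < 11 = 6

6


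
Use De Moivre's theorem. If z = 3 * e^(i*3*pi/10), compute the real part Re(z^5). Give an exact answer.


Step 1: By De Moivre's theorem, z^5 = 3^5 * e^(i*5*3*pi/10) = 243 * (cos(3*pi/2) + i*sin(3*pi/2))
Step 2: |z|^5 = 3^5 = 243
Step 3: The angle 3*pi/2 already lies in [0, 2*pi)
Step 4: cos(3*pi/2) = 0
Step 5: Re(z^5) = 243 * 0 = 0

0


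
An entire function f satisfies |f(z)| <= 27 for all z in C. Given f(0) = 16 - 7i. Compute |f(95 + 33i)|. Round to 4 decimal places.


Step 1: By Liouville's theorem, a bounded entire function is constant.
Step 2: f(z) = f(0) = 16 - 7i for all z.
Step 3: |f(w)| = |16 - 7i| = sqrt(256 + 49)
Step 4: = 17.4642

17.4642


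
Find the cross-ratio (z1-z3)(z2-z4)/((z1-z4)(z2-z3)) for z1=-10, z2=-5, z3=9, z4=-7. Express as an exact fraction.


Step 1: (z1-z3)(z2-z4) = (-19) * 2 = -38
Step 2: (z1-z4)(z2-z3) = (-3) * (-14) = 42
Step 3: Cross-ratio = -38/42 = -19/21

-19/21


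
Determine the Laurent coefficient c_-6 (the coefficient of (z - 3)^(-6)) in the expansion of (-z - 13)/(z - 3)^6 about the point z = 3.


Step 1: Write the numerator in powers of (z - 3): -z - 13 = -(z - 3) + (-1*3 - 13) = -(z - 3) - 16
Step 2: Divide by (z - 3)^6: f(z) = -16(z - 3)^(-6) - (z - 3)^(-5)
Step 3: This finite sum is the Laurent series of f about z = 3.
Step 4: Coefficient of (z - 3)^(-6) = -1*3 - 13 = -16

-16


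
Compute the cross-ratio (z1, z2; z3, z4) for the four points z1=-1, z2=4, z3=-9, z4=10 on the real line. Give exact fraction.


Step 1: (z1-z3)(z2-z4) = 8 * (-6) = -48
Step 2: (z1-z4)(z2-z3) = (-11) * 13 = -143
Step 3: Cross-ratio = 48/143 = 48/143

48/143


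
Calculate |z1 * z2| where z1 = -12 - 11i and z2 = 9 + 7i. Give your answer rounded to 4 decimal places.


Step 1: |z1| = sqrt((-12)^2 + (-11)^2) = sqrt(265)
Step 2: |z2| = sqrt(9^2 + 7^2) = sqrt(130)
Step 3: |z1*z2| = |z1|*|z2| = sqrt(265) * sqrt(130) = sqrt(265 * 130) = sqrt(34450)
Step 4: = 185.6071

185.6071


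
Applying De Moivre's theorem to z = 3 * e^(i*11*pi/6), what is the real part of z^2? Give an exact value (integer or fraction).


Step 1: By De Moivre's theorem, z^2 = 3^2 * e^(i*2*11*pi/6) = 9 * (cos(11*pi/3) + i*sin(11*pi/3))
Step 2: |z|^2 = 3^2 = 9
Step 3: Reduce the angle mod 2*pi: 11*pi/3 - 2*pi = 5*pi/3
Step 4: cos(5*pi/3) = 1/2
Step 5: Re(z^2) = 9 * 1/2 = 9/2

9/2


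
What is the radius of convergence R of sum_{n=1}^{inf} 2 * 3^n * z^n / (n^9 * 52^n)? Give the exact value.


Step 1: General term a_n = 2 * 3^n / (n^9 * 52^n)
Step 2: By the root test, |a_n|^(1/n) = 2^(1/n) * 3 / (n^(9/n) * 52) -> 3/52 as n -> infinity (since 2^(1/n) -> 1 and n^(9/n) -> 1)
Step 3: R = 1/lim|a_n|^(1/n) = 52/3

52/3


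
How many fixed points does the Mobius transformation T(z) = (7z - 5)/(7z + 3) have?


Step 1: Fixed points satisfy T(z) = z
Step 2: 7z^2 - 4z + 5 = 0
Step 3: Discriminant = (-4)^2 - 4*7*5 = -124
Step 4: Number of fixed points = 2

2


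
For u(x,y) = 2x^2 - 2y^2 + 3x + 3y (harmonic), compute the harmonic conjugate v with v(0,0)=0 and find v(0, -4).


Step 1: v_x = -u_y = 4y - 3
Step 2: v_y = u_x = 4x + 3
Step 3: v = 4xy - 3x + 3y + C
Step 4: v(0,0) = 0 => C = 0
Step 5: v(0, -4) = -12

-12


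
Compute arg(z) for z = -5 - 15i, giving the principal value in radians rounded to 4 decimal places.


Step 1: z = -5 - 15i
Step 2: arg(z) = atan2(-15, -5)
Step 3: arg(z) = -1.8925

-1.8925


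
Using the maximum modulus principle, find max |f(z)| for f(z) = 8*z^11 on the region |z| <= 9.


Step 1: On |z| = 9, |f(z)| = 8 * |z|^11 = 8 * 9^11
Step 2: By maximum modulus principle, maximum is on boundary.
Step 3: Maximum = 8 * 31381059609 = 251048476872

251048476872


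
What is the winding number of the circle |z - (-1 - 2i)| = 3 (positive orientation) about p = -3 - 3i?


Step 1: Center c = (-1, -2), radius = 3
Step 2: |p - c|^2 = (-2)^2 + (-1)^2 = 5
Step 3: r^2 = 9
Step 4: |p-c| < r so winding number = 1

1


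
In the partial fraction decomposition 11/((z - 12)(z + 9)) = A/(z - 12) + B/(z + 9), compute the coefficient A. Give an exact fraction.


Step 1: Multiply both sides by (z - 12) and set z = 12
Step 2: A = 11 / (12 + 9)
Step 3: A = 11 / 21
Step 4: A = 11/21

11/21


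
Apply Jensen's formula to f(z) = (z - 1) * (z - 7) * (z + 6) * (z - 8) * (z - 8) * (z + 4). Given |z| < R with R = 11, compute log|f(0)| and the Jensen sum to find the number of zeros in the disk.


Jensen's formula: (1/2pi)*integral log|f(Re^it)|dt = log|f(0)| + sum_{|a_k|<R} log(R/|a_k|)
Step 1: f(0) = (-1) * (-7) * 6 * (-8) * (-8) * 4 = 10752
Step 2: log|f(0)| = log|1| + log|7| + log|-6| + log|8| + log|8| + log|-4| = 9.2828
Step 3: Zeros inside |z| < 11: 1, 7, -6, 8, 8, -4
Step 4: Jensen sum = log(11/1) + log(11/7) + log(11/6) + log(11/8) + log(11/8) + log(11/4) = 5.1045
Step 5: n(R) = number of terms in the Jensen sum = count of zeros inside |z| < 11 = 6

6


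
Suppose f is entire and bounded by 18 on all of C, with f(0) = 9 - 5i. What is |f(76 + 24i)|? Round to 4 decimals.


Step 1: By Liouville's theorem, a bounded entire function is constant.
Step 2: f(z) = f(0) = 9 - 5i for all z.
Step 3: |f(w)| = |9 - 5i| = sqrt(81 + 25)
Step 4: = 10.2956

10.2956


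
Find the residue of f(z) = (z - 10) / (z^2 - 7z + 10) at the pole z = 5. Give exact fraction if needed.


Step 1: Q(z) = z^2 - 7z + 10 = (z - 5)(z - 2)
Step 2: Q'(z) = 2z - 7
Step 3: Q'(5) = 3, P(5) = -5
Step 4: Res = P(5)/Q'(5) = -5/3 = -5/3

-5/3


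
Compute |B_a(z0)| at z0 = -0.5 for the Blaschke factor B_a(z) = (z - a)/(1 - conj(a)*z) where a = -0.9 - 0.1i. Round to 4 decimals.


Step 1: Numerator z0 - a = -0.5 - (-0.9 - 0.1i) = 0.4 + 0.1i
Step 2: Denominator 1 - conj(a)*z0 = 1 - (-0.9 + 0.1i)*(-0.5) = 0.55 + 0.05i
Step 3: |z0 - a|^2 = 0.4^2 + 0.1^2 = 0.17; |1 - conj(a)*z0|^2 = 0.55^2 + 0.05^2 = 0.305
Step 4: |B_a(-0.5)| = sqrt(0.17 / 0.305) = sqrt(0.557377)
Step 5: = 0.7466

0.7466


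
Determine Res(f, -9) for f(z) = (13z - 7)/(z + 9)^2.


Step 1: Pole of order 2 at z = -9
Step 2: Res = lim d/dz [(z + 9)^2 * f(z)] as z -> -9
Step 3: (z + 9)^2 * f(z) = 13z - 7
Step 4: d/dz[13z - 7] = 13

13


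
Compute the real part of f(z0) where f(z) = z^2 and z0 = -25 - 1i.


Step 1: z0 = -25 - 1i
Step 2: z0^2 = (-25)^2 - (-1)^2 + 50i
Step 3: real part = 625 - 1 = 624

624


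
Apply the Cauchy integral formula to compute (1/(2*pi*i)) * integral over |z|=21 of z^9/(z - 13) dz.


Step 1: f(z) = z^9, a = 13 is inside |z| = 21
Step 2: By Cauchy integral formula: (1/(2pi*i)) * integral = f(a)
Step 3: f(13) = 13^9 = 10604499373

10604499373


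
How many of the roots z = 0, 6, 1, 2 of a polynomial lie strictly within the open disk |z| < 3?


Step 1: Check each root:
  z = 0: |0| = 0 < 3
  z = 6: |6| = 6 >= 3
  z = 1: |1| = 1 < 3
  z = 2: |2| = 2 < 3
Step 2: Count = 3

3


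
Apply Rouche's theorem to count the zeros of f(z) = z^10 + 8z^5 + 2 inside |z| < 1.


Step 1: On |z| = 1 the three terms have sizes |z^10| = 1^10 = 1, |8z^5| = 8*1^5 = 8, |2| = 2
Step 2: The dominant term is g(z) = 8z^5; let h(z) = z^10 + 2 so f = g + h
Step 3: On |z| = 1: |g| = 8 and |h| <= 1 + 2 = 3
Step 4: Since 8 > 3, |h| < |g| on |z| = 1, so by Rouche f has the same number of zeros as g inside |z| < 1
Step 5: g(z) = 8z^5 has 5 zeros (at the origin, multiplicity 5) inside |z| < 1. Answer = 5

5


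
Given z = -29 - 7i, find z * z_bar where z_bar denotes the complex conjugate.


Step 1: conj(z) = -29 + 7i
Step 2: z * conj(z) = (-29)^2 + (-7)^2
Step 3: = 841 + 49 = 890

890


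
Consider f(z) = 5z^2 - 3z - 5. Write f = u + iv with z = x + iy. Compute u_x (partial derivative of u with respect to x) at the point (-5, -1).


Step 1: f(z) = 5(x+iy)^2 - 3(x+iy) - 5
Step 2: u = 5(x^2 - y^2) - 3x - 5
Step 3: u_x = 10x - 3
Step 4: At (-5, -1): u_x = -50 - 3 = -53

-53


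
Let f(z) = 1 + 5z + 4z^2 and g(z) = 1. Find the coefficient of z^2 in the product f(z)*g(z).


Step 1: z^2 term in f*g comes from: (1)*(0) + (5z)*(0) + (4z^2)*(1)
Step 2: = 0 + 0 + 4
Step 3: = 4

4


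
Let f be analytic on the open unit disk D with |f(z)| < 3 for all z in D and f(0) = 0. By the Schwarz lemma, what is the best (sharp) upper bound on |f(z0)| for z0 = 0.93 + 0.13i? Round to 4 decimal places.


Step 1: g = f/3 maps D -> D with g(0) = 0, so by the Schwarz lemma |g(z)| <= |z|, i.e. |f(z)| <= 3|z|; this is sharp (f(z) = 3z).
Step 2: |z0|^2 = 0.93^2 + 0.13^2 = 0.8818
Step 3: |z0| = sqrt(0.8818) = 0.939042
Step 4: Best bound = 3 * |z0| = 3 * 0.939042 = 2.8171

2.8171


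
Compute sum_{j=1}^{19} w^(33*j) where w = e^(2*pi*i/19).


Step 1: The sum sum_{j=1}^{n} w^(k*j) equals n if n | k, else 0.
Step 2: Here n = 19, k = 33
Step 3: Does n divide k? 19 | 33 -> False
Step 4: Sum = 0

0


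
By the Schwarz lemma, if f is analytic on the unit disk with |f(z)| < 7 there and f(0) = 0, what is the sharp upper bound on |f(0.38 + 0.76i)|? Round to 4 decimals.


Step 1: g = f/7 maps D -> D with g(0) = 0, so by the Schwarz lemma |g(z)| <= |z|, i.e. |f(z)| <= 7|z|; this is sharp (f(z) = 7z).
Step 2: |z0|^2 = 0.38^2 + 0.76^2 = 0.722
Step 3: |z0| = sqrt(0.722) = 0.849706
Step 4: Best bound = 7 * |z0| = 7 * 0.849706 = 5.9479

5.9479


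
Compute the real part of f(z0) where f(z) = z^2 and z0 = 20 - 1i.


Step 1: z0 = 20 - 1i
Step 2: z0^2 = 20^2 - (-1)^2 - 40i
Step 3: real part = 400 - 1 = 399

399


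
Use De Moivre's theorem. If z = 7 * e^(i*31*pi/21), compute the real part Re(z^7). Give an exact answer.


Step 1: By De Moivre's theorem, z^7 = 7^7 * e^(i*7*31*pi/21) = 823543 * (cos(31*pi/3) + i*sin(31*pi/3))
Step 2: |z|^7 = 7^7 = 823543
Step 3: Reduce the angle mod 2*pi: 31*pi/3 - 10*pi = pi/3
Step 4: cos(pi/3) = 1/2
Step 5: Re(z^7) = 823543 * 1/2 = 823543/2

823543/2


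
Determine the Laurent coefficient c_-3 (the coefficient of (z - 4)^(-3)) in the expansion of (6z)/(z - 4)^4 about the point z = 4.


Step 1: Write the numerator in powers of (z - 4): 6z = 6(z - 4) + (6*4 + 0) = 6(z - 4) + 24
Step 2: Divide by (z - 4)^4: f(z) = 24(z - 4)^(-4) + 6(z - 4)^(-3)
Step 3: This finite sum is the Laurent series of f about z = 4.
Step 4: Coefficient of (z - 4)^(-3) = coefficient of (z - 4) in the re-centred numerator = 6

6


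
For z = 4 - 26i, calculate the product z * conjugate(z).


Step 1: conj(z) = 4 + 26i
Step 2: z * conj(z) = 4^2 + (-26)^2
Step 3: = 16 + 676 = 692

692


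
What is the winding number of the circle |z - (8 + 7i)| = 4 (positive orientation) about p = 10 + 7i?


Step 1: Center c = (8, 7), radius = 4
Step 2: |p - c|^2 = 2^2 + 0^2 = 4
Step 3: r^2 = 16
Step 4: |p-c| < r so winding number = 1

1


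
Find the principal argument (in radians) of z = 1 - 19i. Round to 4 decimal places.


Step 1: z = 1 - 19i
Step 2: arg(z) = atan2(-19, 1)
Step 3: arg(z) = -1.5182

-1.5182


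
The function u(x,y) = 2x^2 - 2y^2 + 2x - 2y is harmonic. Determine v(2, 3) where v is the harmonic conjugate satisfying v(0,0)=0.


Step 1: v_x = -u_y = 4y + 2
Step 2: v_y = u_x = 4x + 2
Step 3: v = 4xy + 2x + 2y + C
Step 4: v(0,0) = 0 => C = 0
Step 5: v(2, 3) = 34

34


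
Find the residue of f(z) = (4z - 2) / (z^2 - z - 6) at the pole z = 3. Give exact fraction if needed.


Step 1: Q(z) = z^2 - z - 6 = (z - 3)(z + 2)
Step 2: Q'(z) = 2z - 1
Step 3: Q'(3) = 5, P(3) = 10
Step 4: Res = P(3)/Q'(3) = 10/5 = 2

2


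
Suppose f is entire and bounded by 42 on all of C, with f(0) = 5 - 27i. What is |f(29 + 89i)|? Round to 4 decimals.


Step 1: By Liouville's theorem, a bounded entire function is constant.
Step 2: f(z) = f(0) = 5 - 27i for all z.
Step 3: |f(w)| = |5 - 27i| = sqrt(25 + 729)
Step 4: = 27.4591

27.4591


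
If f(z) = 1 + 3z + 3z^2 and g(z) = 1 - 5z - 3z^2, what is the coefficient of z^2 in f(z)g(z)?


Step 1: z^2 term in f*g comes from: (1)*(-3z^2) + (3z)*(-5z) + (3z^2)*(1)
Step 2: = -3 - 15 + 3
Step 3: = -15

-15


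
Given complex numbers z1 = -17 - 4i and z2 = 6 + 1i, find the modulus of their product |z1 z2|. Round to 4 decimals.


Step 1: |z1| = sqrt((-17)^2 + (-4)^2) = sqrt(305)
Step 2: |z2| = sqrt(6^2 + 1^2) = sqrt(37)
Step 3: |z1*z2| = |z1|*|z2| = sqrt(305) * sqrt(37) = sqrt(305 * 37) = sqrt(11285)
Step 4: = 106.2309

106.2309


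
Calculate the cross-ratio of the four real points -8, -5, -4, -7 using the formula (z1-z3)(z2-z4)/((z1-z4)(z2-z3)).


Step 1: (z1-z3)(z2-z4) = (-4) * 2 = -8
Step 2: (z1-z4)(z2-z3) = (-1) * (-1) = 1
Step 3: Cross-ratio = -8/1 = -8

-8


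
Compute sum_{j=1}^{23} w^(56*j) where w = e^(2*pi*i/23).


Step 1: The sum sum_{j=1}^{n} w^(k*j) equals n if n | k, else 0.
Step 2: Here n = 23, k = 56
Step 3: Does n divide k? 23 | 56 -> False
Step 4: Sum = 0

0


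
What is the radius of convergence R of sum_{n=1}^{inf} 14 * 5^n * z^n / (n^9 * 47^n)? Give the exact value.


Step 1: General term a_n = 14 * 5^n / (n^9 * 47^n)
Step 2: By the root test, |a_n|^(1/n) = 14^(1/n) * 5 / (n^(9/n) * 47) -> 5/47 as n -> infinity (since 14^(1/n) -> 1 and n^(9/n) -> 1)
Step 3: R = 1/lim|a_n|^(1/n) = 47/5

47/5


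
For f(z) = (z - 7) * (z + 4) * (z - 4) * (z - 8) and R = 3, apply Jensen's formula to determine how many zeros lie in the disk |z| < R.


Jensen's formula: (1/2pi)*integral log|f(Re^it)|dt = log|f(0)| + sum_{|a_k|<R} log(R/|a_k|)
Step 1: f(0) = (-7) * 4 * (-4) * (-8) = -896
Step 2: log|f(0)| = log|7| + log|-4| + log|4| + log|8| = 6.7979
Step 3: Zeros inside |z| < 3: none
Step 4: Jensen sum = (empty sum) = 0
Step 5: n(R) = number of terms in the Jensen sum = count of zeros inside |z| < 3 = 0

0
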